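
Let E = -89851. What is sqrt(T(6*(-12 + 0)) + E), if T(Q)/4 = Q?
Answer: I*sqrt(90139) ≈ 300.23*I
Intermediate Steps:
T(Q) = 4*Q
sqrt(T(6*(-12 + 0)) + E) = sqrt(4*(6*(-12 + 0)) - 89851) = sqrt(4*(6*(-12)) - 89851) = sqrt(4*(-72) - 89851) = sqrt(-288 - 89851) = sqrt(-90139) = I*sqrt(90139)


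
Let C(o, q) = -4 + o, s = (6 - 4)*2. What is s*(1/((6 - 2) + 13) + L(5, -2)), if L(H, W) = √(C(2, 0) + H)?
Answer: 4/17 + 4*√3 ≈ 7.1635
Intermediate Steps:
s = 4 (s = 2*2 = 4)
L(H, W) = √(-2 + H) (L(H, W) = √((-4 + 2) + H) = √(-2 + H))
s*(1/((6 - 2) + 13) + L(5, -2)) = 4*(1/((6 - 2) + 13) + √(-2 + 5)) = 4*(1/(4 + 13) + √3) = 4*(1/17 + √3) = 4/17 + 4*√3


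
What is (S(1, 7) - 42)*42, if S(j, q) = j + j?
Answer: -1680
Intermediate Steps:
S(j, q) = 2*j
(S(1, 7) - 42)*42 = (2*1 - 42)*42 = (2 - 42)*42 = -40*42 = -1680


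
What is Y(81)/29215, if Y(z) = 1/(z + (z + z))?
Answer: 1/7099245 ≈ 1.4086e-7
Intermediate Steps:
Y(z) = 1/(3*z) (Y(z) = 1/(z + 2*z) = 1/(3*z))
Y(81)/29215 = ((⅓)/81)/29215 = ((⅓)*(1/81))*(1/29215) = (1/243)*(1/29215) = 1/7099245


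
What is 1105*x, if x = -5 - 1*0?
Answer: -5525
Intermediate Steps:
x = -5 (x = -5 + 0 = -5)
1105*x = 1105*(-5) = -5525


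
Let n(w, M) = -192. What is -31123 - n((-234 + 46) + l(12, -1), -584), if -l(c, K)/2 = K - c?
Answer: -30931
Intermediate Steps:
l(c, K) = -2*K + 2*c (l(c, K) = -2*(K - c) = -2*K + 2*c)
-31123 - n((-234 + 46) + l(12, -1), -584) = -31123 - 1*(-192) = -31123 + 192 = -30931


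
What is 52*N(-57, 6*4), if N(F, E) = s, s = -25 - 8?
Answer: -1716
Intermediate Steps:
s = -33
N(F, E) = -33
52*N(-57, 6*4) = 52*(-33) = -1716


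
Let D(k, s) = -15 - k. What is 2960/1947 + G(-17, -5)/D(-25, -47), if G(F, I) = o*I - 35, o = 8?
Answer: -23285/3894 ≈ -5.9797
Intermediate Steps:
G(F, I) = -35 + 8*I (G(F, I) = 8*I - 35 = -35 + 8*I)
2960/1947 + G(-17, -5)/D(-25, -47) = 2960/1947 + (-35 + 8*(-5))/(-15 - 1*(-25)) = 2960*(1/1947) + (-35 - 40)/(-15 + 25) = 2960/1947 - 75/10 = 2960/1947 - 75*⅒ = 2960/1947 - 15/2 = -23285/3894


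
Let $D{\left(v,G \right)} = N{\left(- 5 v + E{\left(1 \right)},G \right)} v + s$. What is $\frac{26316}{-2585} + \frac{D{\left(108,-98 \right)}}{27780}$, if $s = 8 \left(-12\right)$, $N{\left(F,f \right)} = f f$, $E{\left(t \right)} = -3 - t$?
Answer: $\frac{32498968}{1196855} \approx 27.154$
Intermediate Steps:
$N{\left(F,f \right)} = f^{2}$
$s = -96$
$D{\left(v,G \right)} = -96 + v G^{2}$ ($D{\left(v,G \right)} = G^{2} v - 96 = v G^{2} - 96 = -96 + v G^{2}$)
$\frac{26316}{-2585} + \frac{D{\left(108,-98 \right)}}{27780} = \frac{26316}{-2585} + \frac{-96 + 108 \left(-98\right)^{2}}{27780} = 26316 \left(- \frac{1}{2585}\right) + \left(-96 + 108 \cdot 9604\right) \frac{1}{27780} = - \frac{26316}{2585} + \left(-96 + 1037232\right) \frac{1}{27780} = - \frac{26316}{2585} + 1037136 \cdot \frac{1}{27780} = - \frac{26316}{2585} + \frac{86428}{2315} = \frac{32498968}{1196855}$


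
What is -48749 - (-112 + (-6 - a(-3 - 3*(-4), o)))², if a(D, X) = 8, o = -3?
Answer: -64625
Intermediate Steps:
-48749 - (-112 + (-6 - a(-3 - 3*(-4), o)))² = -48749 - (-112 + (-6 - 1*8))² = -48749 - (-112 + (-6 - 8))² = -48749 - (-112 - 14)² = -48749 - 1*(-126)² = -48749 - 1*15876 = -48749 - 15876 = -64625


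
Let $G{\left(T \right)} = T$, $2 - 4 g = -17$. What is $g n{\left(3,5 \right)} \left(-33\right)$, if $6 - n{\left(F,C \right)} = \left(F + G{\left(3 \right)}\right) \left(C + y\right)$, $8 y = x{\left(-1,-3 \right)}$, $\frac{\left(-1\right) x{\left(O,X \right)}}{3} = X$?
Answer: $\frac{77121}{16} \approx 4820.1$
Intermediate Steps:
$x{\left(O,X \right)} = - 3 X$
$g = \frac{19}{4}$ ($g = \frac{1}{2} - - \frac{17}{4} = \frac{1}{2} + \frac{17}{4} = \frac{19}{4} \approx 4.75$)
$y = \frac{9}{8}$ ($y = \frac{\left(-3\right) \left(-3\right)}{8} = \frac{1}{8} \cdot 9 = \frac{9}{8} \approx 1.125$)
$n{\left(F,C \right)} = 6 - \left(3 + F\right) \left(\frac{9}{8} + C\right)$ ($n{\left(F,C \right)} = 6 - \left(F + 3\right) \left(C + \frac{9}{8}\right) = 6 - \left(3 + F\right) \left(\frac{9}{8} + C\right)$)
$g n{\left(3,5 \right)} \left(-33\right) = \frac{19 \left(\frac{21}{8} - 15 - \frac{27}{8} - 5 \cdot 3\right)}{4} \left(-33\right) = \frac{19 \left(\frac{21}{8} - 15 - \frac{27}{8} - 15\right)}{4} \left(-33\right) = \frac{19}{4} \left(- \frac{123}{4}\right) \left(-33\right) = \left(- \frac{2337}{16}\right) \left(-33\right) = \frac{77121}{16}$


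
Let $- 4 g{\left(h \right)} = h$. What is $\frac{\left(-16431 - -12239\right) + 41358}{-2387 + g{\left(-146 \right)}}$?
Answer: $- \frac{74332}{4701} \approx -15.812$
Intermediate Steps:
$g{\left(h \right)} = - \frac{h}{4}$
$\frac{\left(-16431 - -12239\right) + 41358}{-2387 + g{\left(-146 \right)}} = \frac{\left(-16431 - -12239\right) + 41358}{-2387 - - \frac{73}{2}} = \frac{\left(-16431 + 12239\right) + 41358}{-2387 + \frac{73}{2}} = \frac{-4192 + 41358}{- \frac{4701}{2}} = 37166 \left(- \frac{2}{4701}\right) = - \frac{74332}{4701}$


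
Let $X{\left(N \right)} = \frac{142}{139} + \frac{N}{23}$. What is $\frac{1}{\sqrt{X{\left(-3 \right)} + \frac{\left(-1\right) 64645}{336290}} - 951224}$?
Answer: $- \frac{204535823863024}{194559384518130857347} - \frac{7 \sqrt{659482589842346}}{194559384518130857347} \approx -1.0513 \cdot 10^{-6}$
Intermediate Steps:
$X{\left(N \right)} = \frac{142}{139} + \frac{N}{23}$ ($X{\left(N \right)} = 142 \cdot \frac{1}{139} + N \frac{1}{23} = \frac{142}{139} + \frac{N}{23}$)
$\frac{1}{\sqrt{X{\left(-3 \right)} + \frac{\left(-1\right) 64645}{336290}} - 951224} = \frac{1}{\sqrt{\left(\frac{142}{139} + \frac{1}{23} \left(-3\right)\right) + \frac{\left(-1\right) 64645}{336290}} - 951224} = \frac{1}{\sqrt{\left(\frac{142}{139} - \frac{3}{23}\right) - \frac{12929}{67258}} - 951224} = \frac{1}{\sqrt{\frac{2849}{3197} - \frac{12929}{67258}} - 951224} = \frac{1}{\sqrt{\frac{150284029}{215023826}} - 951224} = \frac{1}{\frac{7 \sqrt{659482589842346}}{215023826} - 951224} = \frac{1}{-951224 + \frac{7 \sqrt{659482589842346}}{215023826}}$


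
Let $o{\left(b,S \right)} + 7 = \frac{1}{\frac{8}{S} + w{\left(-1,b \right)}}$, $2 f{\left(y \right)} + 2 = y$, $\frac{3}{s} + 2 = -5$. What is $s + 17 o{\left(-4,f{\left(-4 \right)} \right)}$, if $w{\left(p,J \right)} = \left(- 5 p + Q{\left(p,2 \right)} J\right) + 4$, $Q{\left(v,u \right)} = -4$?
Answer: $- \frac{55655}{469} \approx -118.67$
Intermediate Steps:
$s = - \frac{3}{7}$ ($s = \frac{3}{-2 - 5} = \frac{3}{-7} = 3 \left(- \frac{1}{7}\right) = - \frac{3}{7} \approx -0.42857$)
$f{\left(y \right)} = -1 + \frac{y}{2}$
$w{\left(p,J \right)} = 4 - 5 p - 4 J$ ($w{\left(p,J \right)} = \left(- 5 p - 4 J\right) + 4 = 4 - 5 p - 4 J$)
$o{\left(b,S \right)} = -7 + \frac{1}{9 - 4 b + \frac{8}{S}}$ ($o{\left(b,S \right)} = -7 + \frac{1}{\frac{8}{S} - \left(-9 + 4 b\right)} = -7 + \frac{1}{9 - 4 b + \frac{8}{S}}$)
$s + 17 o{\left(-4,f{\left(-4 \right)} \right)} = - \frac{3}{7} + 17 \frac{-56 + \left(-1 + \frac{1}{2} \left(-4\right)\right) - 7 \left(-1 + \frac{1}{2} \left(-4\right)\right) \left(9 - -16\right)}{8 + \left(-1 + \frac{1}{2} \left(-4\right)\right) \left(9 - -16\right)} = - \frac{3}{7} + 17 \frac{-56 - 3 - 7 \left(-1 - 2\right) \left(9 + 16\right)}{8 + \left(-1 - 2\right) \left(9 + 16\right)} = - \frac{3}{7} + 17 \frac{-56 - 3 - \left(-21\right) 25}{8 - 75} = - \frac{3}{7} + 17 \frac{-56 - 3 + 525}{8 - 75} = - \frac{3}{7} + 17 \frac{1}{-67} \cdot 466 = - \frac{3}{7} + 17 \left(\left(- \frac{1}{67}\right) 466\right) = - \frac{3}{7} + 17 \left(- \frac{466}{67}\right) = - \frac{3}{7} - \frac{7922}{67} = - \frac{55655}{469}$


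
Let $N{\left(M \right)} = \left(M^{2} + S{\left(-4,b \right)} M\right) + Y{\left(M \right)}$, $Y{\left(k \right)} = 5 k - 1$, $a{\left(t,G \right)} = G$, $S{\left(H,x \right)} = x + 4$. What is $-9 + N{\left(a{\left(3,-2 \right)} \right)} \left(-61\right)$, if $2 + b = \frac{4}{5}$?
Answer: $\frac{3798}{5} \approx 759.6$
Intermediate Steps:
$b = - \frac{6}{5}$ ($b = -2 + \frac{4}{5} = - \frac{6}{5} \approx -1.2$)
$S{\left(H,x \right)} = 4 + x$
$Y{\left(k \right)} = -1 + 5 k$
$N{\left(M \right)} = -1 + M^{2} + \frac{39 M}{5}$ ($N{\left(M \right)} = \left(M^{2} + \left(4 - \frac{6}{5}\right) M\right) + \left(-1 + 5 M\right) = \left(M^{2} + \frac{14 M}{5}\right) + \left(-1 + 5 M\right) = -1 + M^{2} + \frac{39 M}{5}$)
$-9 + N{\left(a{\left(3,-2 \right)} \right)} \left(-61\right) = -9 + \left(-1 + \left(-2\right)^{2} + \frac{39}{5} \left(-2\right)\right) \left(-61\right) = -9 + \left(-1 + 4 - \frac{78}{5}\right) \left(-61\right) = -9 - - \frac{3843}{5} = -9 + \frac{3843}{5} = \frac{3798}{5}$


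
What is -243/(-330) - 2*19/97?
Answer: 3677/10670 ≈ 0.34461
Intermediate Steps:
-243/(-330) - 2*19/97 = -243*(-1/330) - 38*1/97 = 81/110 - 38/97 = 3677/10670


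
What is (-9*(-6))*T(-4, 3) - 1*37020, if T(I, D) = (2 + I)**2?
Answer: -36804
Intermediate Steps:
(-9*(-6))*T(-4, 3) - 1*37020 = (-9*(-6))*(2 - 4)**2 - 1*37020 = 54*(-2)**2 - 37020 = 54*4 - 37020 = 216 - 37020 = -36804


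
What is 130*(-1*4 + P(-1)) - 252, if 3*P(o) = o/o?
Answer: -2186/3 ≈ -728.67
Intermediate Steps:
P(o) = ⅓ (P(o) = (o/o)/3 = (⅓)*1 = ⅓)
130*(-1*4 + P(-1)) - 252 = 130*(-1*4 + ⅓) - 252 = 130*(-4 + ⅓) - 252 = 130*(-11/3) - 252 = -1430/3 - 252 = -2186/3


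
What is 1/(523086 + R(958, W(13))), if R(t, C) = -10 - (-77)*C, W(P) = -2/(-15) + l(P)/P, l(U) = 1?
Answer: 195/102002977 ≈ 1.9117e-6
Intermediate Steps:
W(P) = 2/15 + 1/P (W(P) = -2/(-15) + 1/P = -2*(-1/15) + 1/P = 2/15 + 1/P)
R(t, C) = -10 + 77*C
1/(523086 + R(958, W(13))) = 1/(523086 + (-10 + 77*(2/15 + 1/13))) = 1/(523086 + (-10 + 77*(41/195))) = 1/(523086 + (-10 + 3157/195)) = 1/(523086 + 1207/195) = 1/(102002977/195) = 195/102002977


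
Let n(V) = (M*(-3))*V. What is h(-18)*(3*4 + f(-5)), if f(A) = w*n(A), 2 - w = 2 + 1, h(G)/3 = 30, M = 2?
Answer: -1620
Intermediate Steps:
n(V) = -6*V (n(V) = (2*(-3))*V = -6*V)
h(G) = 90 (h(G) = 3*30 = 90)
w = -1 (w = 2 - (2 + 1) = 2 - 1*3 = 2 - 3 = -1)
f(A) = 6*A (f(A) = -(-6)*A = 6*A)
h(-18)*(3*4 + f(-5)) = 90*(3*4 + 6*(-5)) = 90*(12 - 30) = 90*(-18) = -1620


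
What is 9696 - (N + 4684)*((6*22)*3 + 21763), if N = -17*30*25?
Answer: 178744190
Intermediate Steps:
N = -12750 (N = -510*25 = -12750)
9696 - (N + 4684)*((6*22)*3 + 21763) = 9696 - (-12750 + 4684)*((6*22)*3 + 21763) = 9696 - (-8066)*(132*3 + 21763) = 9696 - (-8066)*(396 + 21763) = 9696 - (-8066)*22159 = 9696 - 1*(-178734494) = 9696 + 178734494 = 178744190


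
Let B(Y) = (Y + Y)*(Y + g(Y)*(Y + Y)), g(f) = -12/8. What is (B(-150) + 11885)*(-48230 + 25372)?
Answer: 1785552670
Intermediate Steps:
g(f) = -3/2 (g(f) = -12*⅛ = -3/2)
B(Y) = -4*Y² (B(Y) = (Y + Y)*(Y - 3*(Y + Y)/2) = (2*Y)*(Y - 3*Y) = (2*Y)*(-2*Y) = -4*Y²)
(B(-150) + 11885)*(-48230 + 25372) = (-4*(-150)² + 11885)*(-48230 + 25372) = (-4*22500 + 11885)*(-22858) = (-90000 + 11885)*(-22858) = -78115*(-22858) = 1785552670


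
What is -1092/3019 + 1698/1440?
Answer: 592297/724560 ≈ 0.81746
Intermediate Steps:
-1092/3019 + 1698/1440 = -1092*1/3019 + 1698*(1/1440) = -1092/3019 + 283/240 = 592297/724560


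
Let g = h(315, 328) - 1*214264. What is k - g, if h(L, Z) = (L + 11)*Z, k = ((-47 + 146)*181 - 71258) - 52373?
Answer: 1624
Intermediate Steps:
k = -105712 (k = (99*181 - 71258) - 52373 = (17919 - 71258) - 52373 = -53339 - 52373 = -105712)
h(L, Z) = Z*(11 + L) (h(L, Z) = (11 + L)*Z = Z*(11 + L))
g = -107336 (g = 328*(11 + 315) - 1*214264 = 328*326 - 214264 = 106928 - 214264 = -107336)
k - g = -105712 - 1*(-107336) = -105712 + 107336 = 1624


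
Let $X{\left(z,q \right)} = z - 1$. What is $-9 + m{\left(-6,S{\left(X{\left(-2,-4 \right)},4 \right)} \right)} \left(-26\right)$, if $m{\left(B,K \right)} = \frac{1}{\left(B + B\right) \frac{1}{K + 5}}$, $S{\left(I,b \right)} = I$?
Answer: $- \frac{14}{3} \approx -4.6667$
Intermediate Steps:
$X{\left(z,q \right)} = -1 + z$ ($X{\left(z,q \right)} = z - 1 = -1 + z$)
$m{\left(B,K \right)} = \frac{5 + K}{2 B}$ ($m{\left(B,K \right)} = \frac{1}{2 B \frac{1}{5 + K}} = \frac{5 + K}{2 B}$)
$-9 + m{\left(-6,S{\left(X{\left(-2,-4 \right)},4 \right)} \right)} \left(-26\right) = -9 + \frac{5 - 3}{2 \left(-6\right)} \left(-26\right) = -9 + \frac{1}{2} \left(- \frac{1}{6}\right) \left(5 - 3\right) \left(-26\right) = -9 + \frac{1}{2} \left(- \frac{1}{6}\right) 2 \left(-26\right) = -9 - - \frac{13}{3} = -9 + \frac{13}{3} = - \frac{14}{3}$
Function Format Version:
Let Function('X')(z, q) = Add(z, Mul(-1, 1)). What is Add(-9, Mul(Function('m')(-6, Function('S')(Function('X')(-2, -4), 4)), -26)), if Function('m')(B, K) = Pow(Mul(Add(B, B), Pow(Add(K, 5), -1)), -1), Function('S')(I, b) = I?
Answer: Rational(-14, 3) ≈ -4.6667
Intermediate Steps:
Function('X')(z, q) = Add(-1, z) (Function('X')(z, q) = Add(z, -1) = Add(-1, z))
Function('m')(B, K) = Mul(Rational(1, 2), Pow(B, -1), Add(5, K)) (Function('m')(B, K) = Pow(Mul(Mul(2, B), Pow(Add(5, K), -1)), -1) = Pow(Mul(2, B, Pow(Add(5, K), -1)), -1) = Mul(Rational(1, 2), Pow(B, -1), Add(5, K)))
Add(-9, Mul(Function('m')(-6, Function('S')(Function('X')(-2, -4), 4)), -26)) = Add(-9, Mul(Mul(Rational(1, 2), Pow(-6, -1), Add(5, Add(-1, -2))), -26)) = Add(-9, Mul(Mul(Rational(1, 2), Rational(-1, 6), Add(5, -3)), -26)) = Add(-9, Mul(Mul(Rational(1, 2), Rational(-1, 6), 2), -26)) = Add(-9, Mul(Rational(-1, 6), -26)) = Add(-9, Rational(13, 3)) = Rational(-14, 3)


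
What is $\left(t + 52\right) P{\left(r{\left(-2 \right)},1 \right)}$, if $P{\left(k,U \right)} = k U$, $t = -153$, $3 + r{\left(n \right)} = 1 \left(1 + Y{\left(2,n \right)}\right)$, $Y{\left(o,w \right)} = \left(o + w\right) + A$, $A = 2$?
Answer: $0$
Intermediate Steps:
$Y{\left(o,w \right)} = 2 + o + w$ ($Y{\left(o,w \right)} = \left(o + w\right) + 2 = 2 + o + w$)
$r{\left(n \right)} = 2 + n$ ($r{\left(n \right)} = -3 + 1 \left(1 + \left(2 + 2 + n\right)\right) = -3 + 1 \left(1 + \left(4 + n\right)\right) = -3 + 1 \left(5 + n\right) = -3 + \left(5 + n\right) = 2 + n$)
$P{\left(k,U \right)} = U k$
$\left(t + 52\right) P{\left(r{\left(-2 \right)},1 \right)} = \left(-153 + 52\right) 1 \left(2 - 2\right) = - 101 \cdot 1 \cdot 0 = \left(-101\right) 0 = 0$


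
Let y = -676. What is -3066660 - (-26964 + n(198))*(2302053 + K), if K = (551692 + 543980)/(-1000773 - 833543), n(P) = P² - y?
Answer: -13636477337216544/458579 ≈ -2.9736e+10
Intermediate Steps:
n(P) = 676 + P² (n(P) = P² - 1*(-676) = P² + 676 = 676 + P²)
K = -273918/458579 (K = 1095672/(-1834316) = 1095672*(-1/1834316) = -273918/458579 ≈ -0.59732)
-3066660 - (-26964 + n(198))*(2302053 + K) = -3066660 - (-26964 + (676 + 198²))*(2302053 - 273918/458579) = -3066660 - (-26964 + (676 + 39204))*1055672888769/458579 = -3066660 - (-26964 + 39880)*1055672888769/458579 = -3066660 - 12916*1055672888769/458579 = -3066660 - 1*13635071031340404/458579 = -3066660 - 13635071031340404/458579 = -13636477337216544/458579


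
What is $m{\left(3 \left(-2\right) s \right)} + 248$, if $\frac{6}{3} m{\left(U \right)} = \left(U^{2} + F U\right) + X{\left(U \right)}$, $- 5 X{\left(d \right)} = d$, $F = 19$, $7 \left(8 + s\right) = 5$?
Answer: $\frac{395524}{245} \approx 1614.4$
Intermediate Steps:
$s = - \frac{51}{7}$ ($s = -8 + \frac{1}{7} \cdot 5 = -8 + \frac{5}{7} = - \frac{51}{7} \approx -7.2857$)
$X{\left(d \right)} = - \frac{d}{5}$
$m{\left(U \right)} = \frac{U^{2}}{2} + \frac{47 U}{5}$ ($m{\left(U \right)} = \frac{\left(U^{2} + 19 U\right) - \frac{U}{5}}{2} = \frac{U^{2} + \frac{94 U}{5}}{2} = \frac{U^{2}}{2} + \frac{47 U}{5}$)
$m{\left(3 \left(-2\right) s \right)} + 248 = \frac{3 \left(-2\right) \left(- \frac{51}{7}\right) \left(94 + 5 \cdot 3 \left(-2\right) \left(- \frac{51}{7}\right)\right)}{10} + 248 = \frac{\left(-6\right) \left(- \frac{51}{7}\right) \left(94 + 5 \left(\left(-6\right) \left(- \frac{51}{7}\right)\right)\right)}{10} + 248 = \frac{1}{10} \cdot \frac{306}{7} \left(94 + 5 \cdot \frac{306}{7}\right) + 248 = \frac{1}{10} \cdot \frac{306}{7} \left(94 + \frac{1530}{7}\right) + 248 = \frac{1}{10} \cdot \frac{306}{7} \cdot \frac{2188}{7} + 248 = \frac{334764}{245} + 248 = \frac{395524}{245}$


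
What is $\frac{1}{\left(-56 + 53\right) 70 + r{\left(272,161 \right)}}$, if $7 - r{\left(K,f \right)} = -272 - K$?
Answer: $\frac{1}{341} \approx 0.0029326$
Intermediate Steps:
$r{\left(K,f \right)} = 279 + K$ ($r{\left(K,f \right)} = 7 - \left(-272 - K\right) = 7 + \left(272 + K\right) = 279 + K$)
$\frac{1}{\left(-56 + 53\right) 70 + r{\left(272,161 \right)}} = \frac{1}{\left(-56 + 53\right) 70 + \left(279 + 272\right)} = \frac{1}{\left(-3\right) 70 + 551} = \frac{1}{-210 + 551} = \frac{1}{341}$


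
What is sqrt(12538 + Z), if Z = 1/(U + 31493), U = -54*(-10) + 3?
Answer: sqrt(3216953958321)/16018 ≈ 111.97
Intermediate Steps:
U = 543 (U = 540 + 3 = 543)
Z = 1/32036 (Z = 1/(543 + 31493) = 1/32036 ≈ 3.1215e-5)
sqrt(12538 + Z) = sqrt(12538 + 1/32036) = sqrt(401667369/32036) = sqrt(3216953958321)/16018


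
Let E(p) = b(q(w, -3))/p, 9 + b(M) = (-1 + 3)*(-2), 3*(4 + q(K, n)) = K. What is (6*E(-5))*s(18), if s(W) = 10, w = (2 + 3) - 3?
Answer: 156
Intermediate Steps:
w = 2 (w = 5 - 3 = 2)
q(K, n) = -4 + K/3
b(M) = -13 (b(M) = -9 + (-1 + 3)*(-2) = -9 + 2*(-2) = -9 - 4 = -13)
E(p) = -13/p
(6*E(-5))*s(18) = (6*(-13/(-5)))*10 = (6*(-13*(-1/5)))*10 = (6*(13/5))*10 = (78/5)*10 = 156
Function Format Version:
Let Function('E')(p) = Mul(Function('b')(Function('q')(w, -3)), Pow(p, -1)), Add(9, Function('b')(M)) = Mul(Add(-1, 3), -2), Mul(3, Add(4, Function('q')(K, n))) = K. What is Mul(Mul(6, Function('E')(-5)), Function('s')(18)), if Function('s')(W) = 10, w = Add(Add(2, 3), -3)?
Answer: 156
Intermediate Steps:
w = 2 (w = Add(5, -3) = 2)
Function('q')(K, n) = Add(-4, Mul(Rational(1, 3), K))
Function('b')(M) = -13 (Function('b')(M) = Add(-9, Mul(Add(-1, 3), -2)) = Add(-9, Mul(2, -2)) = Add(-9, -4) = -13)
Function('E')(p) = Mul(-13, Pow(p, -1))
Mul(Mul(6, Function('E')(-5)), Function('s')(18)) = Mul(Mul(6, Mul(-13, Pow(-5, -1))), 10) = Mul(Mul(6, Mul(-13, Rational(-1, 5))), 10) = Mul(Mul(6, Rational(13, 5)), 10) = Mul(Rational(78, 5), 10) = 156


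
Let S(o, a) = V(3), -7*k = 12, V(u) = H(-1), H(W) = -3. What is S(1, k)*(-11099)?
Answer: 33297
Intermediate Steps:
V(u) = -3
k = -12/7 (k = -⅐*12 = -12/7 ≈ -1.7143)
S(o, a) = -3
S(1, k)*(-11099) = -3*(-11099) = 33297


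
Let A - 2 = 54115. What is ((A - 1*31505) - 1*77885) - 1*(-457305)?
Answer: 402032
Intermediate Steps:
A = 54117 (A = 2 + 54115 = 54117)
((A - 1*31505) - 1*77885) - 1*(-457305) = ((54117 - 1*31505) - 1*77885) - 1*(-457305) = ((54117 - 31505) - 77885) + 457305 = (22612 - 77885) + 457305 = -55273 + 457305 = 402032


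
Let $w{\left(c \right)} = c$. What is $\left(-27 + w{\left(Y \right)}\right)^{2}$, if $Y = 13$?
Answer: $196$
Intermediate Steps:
$\left(-27 + w{\left(Y \right)}\right)^{2} = \left(-27 + 13\right)^{2} = \left(-14\right)^{2} = 196$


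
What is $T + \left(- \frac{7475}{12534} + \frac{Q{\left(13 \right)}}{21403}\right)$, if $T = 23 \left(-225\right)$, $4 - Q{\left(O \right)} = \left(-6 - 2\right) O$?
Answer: $- \frac{1388431054103}{268265202} \approx -5175.6$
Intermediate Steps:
$Q{\left(O \right)} = 4 + 8 O$ ($Q{\left(O \right)} = 4 - \left(-6 - 2\right) O = 4 - - 8 O = 4 + 8 O$)
$T = -5175$
$T + \left(- \frac{7475}{12534} + \frac{Q{\left(13 \right)}}{21403}\right) = -5175 - \left(\frac{7475}{12534} - \frac{4 + 8 \cdot 13}{21403}\right) = -5175 - \left(\frac{7475}{12534} - \left(4 + 104\right) \frac{1}{21403}\right) = -5175 + \left(- \frac{7475}{12534} + 108 \cdot \frac{1}{21403}\right) = -5175 + \left(- \frac{7475}{12534} + \frac{108}{21403}\right) = -5175 - \frac{158633753}{268265202} = - \frac{1388431054103}{268265202}$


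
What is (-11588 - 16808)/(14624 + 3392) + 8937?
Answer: 40245149/4504 ≈ 8935.4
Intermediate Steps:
(-11588 - 16808)/(14624 + 3392) + 8937 = -28396/18016 + 8937 = -28396*1/18016 + 8937 = -7099/4504 + 8937 = 40245149/4504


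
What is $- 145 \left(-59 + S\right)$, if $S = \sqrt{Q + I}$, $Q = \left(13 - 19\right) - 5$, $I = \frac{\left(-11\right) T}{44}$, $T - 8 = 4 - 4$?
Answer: $8555 - 145 i \sqrt{13} \approx 8555.0 - 522.8 i$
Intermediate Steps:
$T = 8$ ($T = 8 + \left(4 - 4\right) = 8 + 0 = 8$)
$I = -2$ ($I = \frac{\left(-11\right) 8}{44} = \left(-88\right) \frac{1}{44} = -2$)
$Q = -11$ ($Q = -6 - 5 = -11$)
$S = i \sqrt{13}$ ($S = \sqrt{-11 - 2} = \sqrt{-13} = i \sqrt{13} \approx 3.6056 i$)
$- 145 \left(-59 + S\right) = - 145 \left(-59 + i \sqrt{13}\right) = 8555 - 145 i \sqrt{13}$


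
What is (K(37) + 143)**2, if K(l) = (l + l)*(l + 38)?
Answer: 32410249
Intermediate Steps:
K(l) = 2*l*(38 + l) (K(l) = (2*l)*(38 + l) = 2*l*(38 + l))
(K(37) + 143)**2 = (2*37*(38 + 37) + 143)**2 = (2*37*75 + 143)**2 = (5550 + 143)**2 = 5693**2 = 32410249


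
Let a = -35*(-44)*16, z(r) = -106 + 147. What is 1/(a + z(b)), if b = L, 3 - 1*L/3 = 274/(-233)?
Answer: 1/24681 ≈ 4.0517e-5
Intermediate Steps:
L = 2919/233 (L = 9 - 822/(-233) = 9 - 822*(-1)/233 = 9 - 3*(-274/233) = 9 + 822/233 = 2919/233 ≈ 12.528)
b = 2919/233 ≈ 12.528
z(r) = 41
a = 24640 (a = 1540*16 = 24640)
1/(a + z(b)) = 1/(24640 + 41) = 1/24681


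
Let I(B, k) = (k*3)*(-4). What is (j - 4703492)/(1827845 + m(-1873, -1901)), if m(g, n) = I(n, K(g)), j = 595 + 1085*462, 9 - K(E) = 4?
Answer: -4201627/1827785 ≈ -2.2988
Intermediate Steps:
K(E) = 5 (K(E) = 9 - 1*4 = 9 - 4 = 5)
j = 501865 (j = 595 + 501270 = 501865)
I(B, k) = -12*k (I(B, k) = (3*k)*(-4) = -12*k)
m(g, n) = -60 (m(g, n) = -12*5 = -60)
(j - 4703492)/(1827845 + m(-1873, -1901)) = (501865 - 4703492)/(1827845 - 60) = -4201627/1827785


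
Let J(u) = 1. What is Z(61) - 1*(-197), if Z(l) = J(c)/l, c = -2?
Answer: 12018/61 ≈ 197.02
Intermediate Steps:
Z(l) = 1/l
Z(61) - 1*(-197) = 1/61 - 1*(-197) = 1/61 + 197 = 12018/61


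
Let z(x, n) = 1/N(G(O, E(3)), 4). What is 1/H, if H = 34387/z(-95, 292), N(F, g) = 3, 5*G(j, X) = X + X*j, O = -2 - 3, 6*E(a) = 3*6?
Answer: 1/103161 ≈ 9.6936e-6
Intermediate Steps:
E(a) = 3 (E(a) = (3*6)/6 = (1/6)*18 = 3)
O = -5
G(j, X) = X/5 + X*j/5 (G(j, X) = (X + X*j)/5 = X/5 + X*j/5)
z(x, n) = 1/3
H = 103161 (H = 34387/(1/3) = 34387*3 = 103161)
1/H = 1/103161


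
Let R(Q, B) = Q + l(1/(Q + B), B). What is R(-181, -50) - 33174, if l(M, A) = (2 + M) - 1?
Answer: -7704775/231 ≈ -33354.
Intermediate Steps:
l(M, A) = 1 + M
R(Q, B) = 1 + Q + 1/(B + Q) (R(Q, B) = Q + (1 + 1/(Q + B)) = Q + (1 + 1/(B + Q)) = 1 + Q + 1/(B + Q))
R(-181, -50) - 33174 = (1 + (1 - 181)*(-50 - 181))/(-50 - 181) - 33174 = (1 - 180*(-231))/(-231) - 33174 = -(1 + 41580)/231 - 33174 = -1/231*41581 - 33174 = -41581/231 - 33174 = -7704775/231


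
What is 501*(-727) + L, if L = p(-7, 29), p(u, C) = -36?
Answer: -364263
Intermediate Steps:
L = -36
501*(-727) + L = 501*(-727) - 36 = -364227 - 36 = -364263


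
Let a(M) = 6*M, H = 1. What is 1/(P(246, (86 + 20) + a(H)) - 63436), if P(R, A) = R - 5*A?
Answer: -1/63750 ≈ -1.5686e-5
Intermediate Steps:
1/(P(246, (86 + 20) + a(H)) - 63436) = 1/((246 - 5*((86 + 20) + 6*1)) - 63436) = 1/((246 - 5*(106 + 6)) - 63436) = 1/((246 - 5*112) - 63436) = 1/((246 - 560) - 63436) = 1/(-314 - 63436) = 1/(-63750) = -1/63750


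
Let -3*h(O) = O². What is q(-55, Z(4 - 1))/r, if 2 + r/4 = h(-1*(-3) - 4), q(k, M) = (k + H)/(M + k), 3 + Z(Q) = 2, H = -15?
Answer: -15/112 ≈ -0.13393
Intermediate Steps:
Z(Q) = -1 (Z(Q) = -3 + 2 = -1)
h(O) = -O²/3
q(k, M) = (-15 + k)/(M + k) (q(k, M) = (k - 15)/(M + k) = (-15 + k)/(M + k))
r = -28/3 (r = -8 + 4*(-(-1*(-3) - 4)²/3) = -8 + 4*(-(3 - 4)²/3) = -8 + 4*(-⅓*(-1)²) = -8 + 4*(-⅓*1) = -8 + 4*(-⅓) = -8 - 4/3 = -28/3 ≈ -9.3333)
q(-55, Z(4 - 1))/r = ((-15 - 55)/(-1 - 55))/(-28/3) = (-70/(-56))*(-3/28) = -1/56*(-70)*(-3/28) = (5/4)*(-3/28) = -15/112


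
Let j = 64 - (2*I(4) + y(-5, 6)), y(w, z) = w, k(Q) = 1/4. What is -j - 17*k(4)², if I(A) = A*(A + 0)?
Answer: -609/16 ≈ -38.063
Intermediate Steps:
k(Q) = ¼
I(A) = A² (I(A) = A*A = A²)
j = 37 (j = 64 - (2*4² - 5) = 64 - (2*16 - 5) = 64 - (32 - 5) = 64 - 1*27 = 64 - 27 = 37)
-j - 17*k(4)² = -1*37 - 17*(¼)² = -37 - 17*1/16 = -37 - 17/16 = -609/16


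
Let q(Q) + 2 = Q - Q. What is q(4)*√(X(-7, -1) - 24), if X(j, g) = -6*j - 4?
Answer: -2*√14 ≈ -7.4833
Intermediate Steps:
X(j, g) = -4 - 6*j
q(Q) = -2 (q(Q) = -2 + (Q - Q) = -2 + 0 = -2)
q(4)*√(X(-7, -1) - 24) = -2*√((-4 - 6*(-7)) - 24) = -2*√((-4 + 42) - 24) = -2*√(38 - 24) = -2*√14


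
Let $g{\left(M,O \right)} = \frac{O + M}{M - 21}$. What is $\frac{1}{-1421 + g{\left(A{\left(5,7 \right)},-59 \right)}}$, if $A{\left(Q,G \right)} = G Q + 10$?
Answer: $- \frac{12}{17059} \approx -0.00070344$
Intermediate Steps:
$A{\left(Q,G \right)} = 10 + G Q$
$g{\left(M,O \right)} = \frac{M + O}{-21 + M}$
$\frac{1}{-1421 + g{\left(A{\left(5,7 \right)},-59 \right)}} = \frac{1}{-1421 + \frac{\left(10 + 7 \cdot 5\right) - 59}{-21 + \left(10 + 7 \cdot 5\right)}} = \frac{1}{-1421 + \frac{\left(10 + 35\right) - 59}{-21 + \left(10 + 35\right)}} = \frac{1}{-1421 + \frac{45 - 59}{-21 + 45}} = \frac{1}{-1421 + \frac{1}{24} \left(-14\right)} = \frac{1}{-1421 - \frac{7}{12}} = \frac{1}{- \frac{17059}{12}} = - \frac{12}{17059}$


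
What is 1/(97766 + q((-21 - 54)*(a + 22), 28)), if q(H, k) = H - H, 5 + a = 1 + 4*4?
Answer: 1/97766 ≈ 1.0228e-5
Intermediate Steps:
a = 12 (a = -5 + (1 + 4*4) = -5 + (1 + 16) = -5 + 17 = 12)
q(H, k) = 0
1/(97766 + q((-21 - 54)*(a + 22), 28)) = 1/(97766 + 0) = 1/97766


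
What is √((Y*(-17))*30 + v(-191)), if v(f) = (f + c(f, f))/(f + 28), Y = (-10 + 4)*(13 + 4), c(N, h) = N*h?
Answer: √1376204110/163 ≈ 227.59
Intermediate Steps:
Y = -102 (Y = -6*17 = -102)
v(f) = (f + f²)/(28 + f) (v(f) = (f + f*f)/(f + 28) = (f + f²)/(28 + f))
√((Y*(-17))*30 + v(-191)) = √(-102*(-17)*30 - 191*(1 - 191)/(28 - 191)) = √(1734*30 - 191*(-190)/(-163)) = √(52020 - 191*(-1/163)*(-190)) = √(52020 - 36290/163) = √(8442970/163) = √1376204110/163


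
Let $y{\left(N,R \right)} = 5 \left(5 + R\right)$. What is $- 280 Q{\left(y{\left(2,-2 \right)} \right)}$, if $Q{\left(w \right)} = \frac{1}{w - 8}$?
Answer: $-40$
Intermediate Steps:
$y{\left(N,R \right)} = 25 + 5 R$
$Q{\left(w \right)} = \frac{1}{-8 + w}$
$- 280 Q{\left(y{\left(2,-2 \right)} \right)} = - \frac{280}{-8 + \left(25 + 5 \left(-2\right)\right)} = - \frac{280}{-8 + \left(25 - 10\right)} = - \frac{280}{-8 + 15} = - \frac{280}{7} = \left(-280\right) \frac{1}{7} = -40$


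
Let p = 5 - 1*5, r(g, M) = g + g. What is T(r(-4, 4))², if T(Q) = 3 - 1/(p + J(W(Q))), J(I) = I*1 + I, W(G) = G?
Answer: 2401/256 ≈ 9.3789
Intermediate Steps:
r(g, M) = 2*g
J(I) = 2*I (J(I) = I + I = 2*I)
p = 0 (p = 5 - 5 = 0)
T(Q) = 3 - 1/(2*Q) (T(Q) = 3 - 1/(0 + 2*Q) = 3 - 1/(2*Q))
T(r(-4, 4))² = (3 - 1/(2*(2*(-4))))² = (3 - ½/(-8))² = (3 - ½*(-⅛))² = (3 + 1/16)² = (49/16)² = 2401/256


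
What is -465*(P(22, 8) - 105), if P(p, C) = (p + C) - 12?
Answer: 40455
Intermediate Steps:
P(p, C) = -12 + C + p (P(p, C) = (C + p) - 12 = -12 + C + p)
-465*(P(22, 8) - 105) = -465*((-12 + 8 + 22) - 105) = -465*(18 - 105) = -465*(-87) = 40455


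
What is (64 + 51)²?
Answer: 13225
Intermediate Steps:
(64 + 51)² = 115² = 13225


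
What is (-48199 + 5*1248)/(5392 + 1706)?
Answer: -41959/7098 ≈ -5.9114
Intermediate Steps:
(-48199 + 5*1248)/(5392 + 1706) = (-48199 + 6240)/7098 = -41959*1/7098 = -41959/7098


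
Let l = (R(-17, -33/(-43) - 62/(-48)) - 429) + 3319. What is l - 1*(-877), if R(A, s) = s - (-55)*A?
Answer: 2924749/1032 ≈ 2834.1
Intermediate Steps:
R(A, s) = s + 55*A
l = 2019685/1032 (l = (((-33/(-43) - 62/(-48)) + 55*(-17)) - 429) + 3319 = (((-33*(-1/43) - 62*(-1/48)) - 935) - 429) + 3319 = (((33/43 + 31/24) - 935) - 429) + 3319 = ((2125/1032 - 935) - 429) + 3319 = (-962795/1032 - 429) + 3319 = -1405523/1032 + 3319 = 2019685/1032 ≈ 1957.1)
l - 1*(-877) = 2019685/1032 - 1*(-877) = 2019685/1032 + 877 = 2924749/1032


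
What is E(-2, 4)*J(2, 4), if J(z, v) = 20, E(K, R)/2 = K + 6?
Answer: 160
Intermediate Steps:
E(K, R) = 12 + 2*K (E(K, R) = 2*(K + 6) = 2*(6 + K) = 12 + 2*K)
E(-2, 4)*J(2, 4) = (12 + 2*(-2))*20 = (12 - 4)*20 = 8*20 = 160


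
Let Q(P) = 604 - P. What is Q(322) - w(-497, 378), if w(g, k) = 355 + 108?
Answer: -181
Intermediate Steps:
w(g, k) = 463
Q(322) - w(-497, 378) = (604 - 1*322) - 1*463 = (604 - 322) - 463 = 282 - 463 = -181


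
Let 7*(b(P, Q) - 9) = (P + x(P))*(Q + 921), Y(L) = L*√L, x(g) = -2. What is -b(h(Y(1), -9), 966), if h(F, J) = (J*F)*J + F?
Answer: -151023/7 ≈ -21575.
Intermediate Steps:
Y(L) = L^(3/2)
h(F, J) = F + F*J² (h(F, J) = (F*J)*J + F = F*J² + F = F + F*J²)
b(P, Q) = 9 + (-2 + P)*(921 + Q)/7 (b(P, Q) = 9 + ((P - 2)*(Q + 921))/7 = 9 + ((-2 + P)*(921 + Q))/7 = 9 + (-2 + P)*(921 + Q)/7)
-b(h(Y(1), -9), 966) = -(-1779/7 - 2/7*966 + 921*(1^(3/2)*(1 + (-9)²))/7 + (⅐)*(1^(3/2)*(1 + (-9)²))*966) = -(-1779/7 - 276 + 921*(1*(1 + 81))/7 + (⅐)*(1*(1 + 81))*966) = -(-1779/7 - 276 + 921*(1*82)/7 + (⅐)*(1*82)*966) = -(-1779/7 - 276 + (921/7)*82 + (⅐)*82*966) = -(-1779/7 - 276 + 75522/7 + 11316) = -1*151023/7 = -151023/7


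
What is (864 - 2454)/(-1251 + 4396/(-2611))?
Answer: 593070/467251 ≈ 1.2693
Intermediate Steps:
(864 - 2454)/(-1251 + 4396/(-2611)) = -1590/(-1251 + 4396*(-1/2611)) = -1590/(-1251 - 628/373) = -1590/(-467251/373) = -1590*(-373/467251) = 593070/467251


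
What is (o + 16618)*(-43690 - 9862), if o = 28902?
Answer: -2437687040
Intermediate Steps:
(o + 16618)*(-43690 - 9862) = (28902 + 16618)*(-43690 - 9862) = 45520*(-53552) = -2437687040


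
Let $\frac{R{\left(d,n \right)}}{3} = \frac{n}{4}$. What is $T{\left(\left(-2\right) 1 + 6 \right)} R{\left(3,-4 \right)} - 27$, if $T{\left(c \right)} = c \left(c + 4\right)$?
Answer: $-123$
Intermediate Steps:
$R{\left(d,n \right)} = \frac{3 n}{4}$ ($R{\left(d,n \right)} = 3 \frac{n}{4} = \frac{3 n}{4}$)
$T{\left(c \right)} = c \left(4 + c\right)$
$T{\left(\left(-2\right) 1 + 6 \right)} R{\left(3,-4 \right)} - 27 = \left(\left(-2\right) 1 + 6\right) \left(4 + \left(\left(-2\right) 1 + 6\right)\right) \frac{3}{4} \left(-4\right) - 27 = \left(-2 + 6\right) \left(4 + \left(-2 + 6\right)\right) \left(-3\right) - 27 = 4 \left(4 + 4\right) \left(-3\right) - 27 = 4 \cdot 8 \left(-3\right) - 27 = 32 \left(-3\right) - 27 = -96 - 27 = -123$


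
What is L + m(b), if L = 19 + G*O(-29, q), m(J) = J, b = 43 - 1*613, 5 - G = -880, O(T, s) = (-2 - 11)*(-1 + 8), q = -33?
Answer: -81086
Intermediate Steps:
O(T, s) = -91 (O(T, s) = -13*7 = -91)
G = 885 (G = 5 - 1*(-880) = 5 + 880 = 885)
b = -570 (b = 43 - 613 = -570)
L = -80516 (L = 19 + 885*(-91) = 19 - 80535 = -80516)
L + m(b) = -80516 - 570 = -81086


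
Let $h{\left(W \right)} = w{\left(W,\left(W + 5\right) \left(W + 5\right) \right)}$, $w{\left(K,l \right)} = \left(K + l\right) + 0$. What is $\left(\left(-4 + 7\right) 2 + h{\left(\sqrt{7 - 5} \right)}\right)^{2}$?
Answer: $1331 + 726 \sqrt{2} \approx 2357.7$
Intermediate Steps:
$w{\left(K,l \right)} = K + l$
$h{\left(W \right)} = W + \left(5 + W\right)^{2}$ ($h{\left(W \right)} = W + \left(W + 5\right) \left(W + 5\right) = W + \left(5 + W\right) \left(5 + W\right) = W + \left(5 + W\right)^{2}$)
$\left(\left(-4 + 7\right) 2 + h{\left(\sqrt{7 - 5} \right)}\right)^{2} = \left(\left(-4 + 7\right) 2 + \left(\sqrt{7 - 5} + \left(5 + \sqrt{7 - 5}\right)^{2}\right)\right)^{2} = \left(3 \cdot 2 + \left(\sqrt{2} + \left(5 + \sqrt{2}\right)^{2}\right)\right)^{2} = \left(6 + \left(\sqrt{2} + \left(5 + \sqrt{2}\right)^{2}\right)\right)^{2} = \left(6 + \sqrt{2} + \left(5 + \sqrt{2}\right)^{2}\right)^{2}$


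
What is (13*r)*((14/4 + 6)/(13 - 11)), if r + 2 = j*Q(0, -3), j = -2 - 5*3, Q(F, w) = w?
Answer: 12103/4 ≈ 3025.8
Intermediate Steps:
j = -17 (j = -2 - 15 = -17)
r = 49 (r = -2 - 17*(-3) = -2 + 51 = 49)
(13*r)*((14/4 + 6)/(13 - 11)) = (13*49)*((14/4 + 6)/(13 - 11)) = 637*((14*(¼) + 6)/2) = 637*((7/2 + 6)*(½)) = 637*((19/2)*(½)) = 637*(19/4) = 12103/4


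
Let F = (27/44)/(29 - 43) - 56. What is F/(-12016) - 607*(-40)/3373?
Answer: 179833509759/24966460288 ≈ 7.2030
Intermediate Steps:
F = -34523/616 (F = (27*(1/44))/(-14) - 56 = (27/44)*(-1/14) - 56 = -27/616 - 56 = -34523/616 ≈ -56.044)
F/(-12016) - 607*(-40)/3373 = -34523/616/(-12016) - 607*(-40)/3373 = -34523/616*(-1/12016) + 24280*(1/3373) = 34523/7401856 + 24280/3373 = 179833509759/24966460288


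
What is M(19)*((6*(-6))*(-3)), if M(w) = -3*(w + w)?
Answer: -12312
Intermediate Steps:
M(w) = -6*w
M(19)*((6*(-6))*(-3)) = (-6*19)*((6*(-6))*(-3)) = -(-4104)*(-3) = -114*108 = -12312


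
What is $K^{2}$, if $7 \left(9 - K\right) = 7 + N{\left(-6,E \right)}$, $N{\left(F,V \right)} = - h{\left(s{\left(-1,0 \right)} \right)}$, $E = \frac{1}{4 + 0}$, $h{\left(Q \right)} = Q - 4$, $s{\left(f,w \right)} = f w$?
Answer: $\frac{2704}{49} \approx 55.184$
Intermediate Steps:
$h{\left(Q \right)} = -4 + Q$
$E = \frac{1}{4} \approx 0.25$
$N{\left(F,V \right)} = 4$ ($N{\left(F,V \right)} = - (-4 - 0) = - (-4 + 0) = \left(-1\right) \left(-4\right) = 4$)
$K = \frac{52}{7}$ ($K = 9 - \frac{7 + 4}{7} = 9 - \frac{11}{7} = \frac{52}{7} \approx 7.4286$)
$K^{2} = \left(\frac{52}{7}\right)^{2} = \frac{2704}{49}$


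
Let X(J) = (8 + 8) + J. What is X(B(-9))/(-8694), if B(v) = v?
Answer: -1/1242 ≈ -0.00080515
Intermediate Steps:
X(J) = 16 + J
X(B(-9))/(-8694) = (16 - 9)/(-8694) = 7*(-1/8694) = -1/1242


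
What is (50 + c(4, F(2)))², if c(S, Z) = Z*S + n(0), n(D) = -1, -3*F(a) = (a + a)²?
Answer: 6889/9 ≈ 765.44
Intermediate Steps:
F(a) = -4*a²/3 (F(a) = -(a + a)²/3 = -4*a²/3)
c(S, Z) = -1 + S*Z (c(S, Z) = Z*S - 1 = S*Z - 1 = -1 + S*Z)
(50 + c(4, F(2)))² = (50 + (-1 + 4*(-4/3*2²)))² = (50 + (-1 + 4*(-4/3*4)))² = (50 + (-1 + 4*(-16/3)))² = (50 + (-1 - 64/3))² = (50 - 67/3)² = (83/3)² = 6889/9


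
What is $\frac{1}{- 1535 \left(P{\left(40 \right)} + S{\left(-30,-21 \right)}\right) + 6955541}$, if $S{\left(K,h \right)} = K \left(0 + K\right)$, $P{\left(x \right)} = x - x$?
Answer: $\frac{1}{5574041} \approx 1.794 \cdot 10^{-7}$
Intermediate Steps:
$P{\left(x \right)} = 0$
$S{\left(K,h \right)} = K^{2}$ ($S{\left(K,h \right)} = K K = K^{2}$)
$\frac{1}{- 1535 \left(P{\left(40 \right)} + S{\left(-30,-21 \right)}\right) + 6955541} = \frac{1}{- 1535 \left(0 + \left(-30\right)^{2}\right) + 6955541} = \frac{1}{- 1535 \left(0 + 900\right) + 6955541} = \frac{1}{\left(-1535\right) 900 + 6955541} = \frac{1}{-1381500 + 6955541} = \frac{1}{5574041}$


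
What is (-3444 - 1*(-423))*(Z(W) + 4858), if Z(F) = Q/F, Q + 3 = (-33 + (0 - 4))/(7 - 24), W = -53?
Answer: -249493104/17 ≈ -1.4676e+7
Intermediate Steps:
Q = -14/17 (Q = -3 + (-33 + (0 - 4))/(7 - 24) = -3 + (-33 - 4)/(-17) = -3 - 37*(-1/17) = -3 + 37/17 = -14/17 ≈ -0.82353)
Z(F) = -14/(17*F)
(-3444 - 1*(-423))*(Z(W) + 4858) = (-3444 - 1*(-423))*(-14/17/(-53) + 4858) = (-3444 + 423)*(-14/17*(-1/53) + 4858) = -3021*(14/901 + 4858) = -3021*4377072/901 = -249493104/17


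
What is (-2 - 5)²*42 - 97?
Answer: 1961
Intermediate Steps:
(-2 - 5)²*42 - 97 = (-7)²*42 - 97 = 49*42 - 97 = 2058 - 97 = 1961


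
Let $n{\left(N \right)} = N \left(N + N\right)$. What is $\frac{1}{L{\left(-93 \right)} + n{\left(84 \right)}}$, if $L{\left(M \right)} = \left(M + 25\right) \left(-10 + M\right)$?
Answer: $\frac{1}{21116} \approx 4.7357 \cdot 10^{-5}$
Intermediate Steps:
$n{\left(N \right)} = 2 N^{2}$ ($n{\left(N \right)} = N 2 N = 2 N^{2}$)
$L{\left(M \right)} = \left(-10 + M\right) \left(25 + M\right)$ ($L{\left(M \right)} = \left(25 + M\right) \left(-10 + M\right) = \left(-10 + M\right) \left(25 + M\right)$)
$\frac{1}{L{\left(-93 \right)} + n{\left(84 \right)}} = \frac{1}{\left(-250 + \left(-93\right)^{2} + 15 \left(-93\right)\right) + 2 \cdot 84^{2}} = \frac{1}{\left(-250 + 8649 - 1395\right) + 2 \cdot 7056} = \frac{1}{7004 + 14112} = \frac{1}{21116}$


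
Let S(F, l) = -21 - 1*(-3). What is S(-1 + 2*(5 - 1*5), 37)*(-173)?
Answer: 3114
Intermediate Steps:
S(F, l) = -18 (S(F, l) = -21 + 3 = -18)
S(-1 + 2*(5 - 1*5), 37)*(-173) = -18*(-173) = 3114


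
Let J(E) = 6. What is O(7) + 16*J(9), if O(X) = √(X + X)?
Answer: 96 + √14 ≈ 99.742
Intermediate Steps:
O(X) = √2*√X (O(X) = √(2*X) = √2*√X)
O(7) + 16*J(9) = √2*√7 + 16*6 = √14 + 96 = 96 + √14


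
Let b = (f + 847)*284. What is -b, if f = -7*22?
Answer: -196812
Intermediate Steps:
f = -154
b = 196812 (b = (-154 + 847)*284 = 693*284 = 196812)
-b = -1*196812 = -196812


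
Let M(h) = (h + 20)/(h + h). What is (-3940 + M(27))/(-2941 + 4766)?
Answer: -212713/98550 ≈ -2.1584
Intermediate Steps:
M(h) = (20 + h)/(2*h) (M(h) = (20 + h)/((2*h)) = (20 + h)*(1/(2*h)) = (20 + h)/(2*h))
(-3940 + M(27))/(-2941 + 4766) = (-3940 + (½)*(20 + 27)/27)/(-2941 + 4766) = (-3940 + (½)*(1/27)*47)/1825 = (-3940 + 47/54)*(1/1825) = -212713/54*1/1825 = -212713/98550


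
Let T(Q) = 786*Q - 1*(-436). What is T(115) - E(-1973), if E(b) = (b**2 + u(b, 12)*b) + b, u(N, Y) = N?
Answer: -7692659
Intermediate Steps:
E(b) = b + 2*b**2 (E(b) = (b**2 + b*b) + b = (b**2 + b**2) + b = 2*b**2 + b = b + 2*b**2)
T(Q) = 436 + 786*Q (T(Q) = 786*Q + 436 = 436 + 786*Q)
T(115) - E(-1973) = (436 + 786*115) - (-1973)*(1 + 2*(-1973)) = (436 + 90390) - (-1973)*(1 - 3946) = 90826 - (-1973)*(-3945) = 90826 - 1*7783485 = 90826 - 7783485 = -7692659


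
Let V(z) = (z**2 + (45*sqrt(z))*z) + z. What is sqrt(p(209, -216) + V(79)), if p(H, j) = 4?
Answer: sqrt(6324 + 3555*sqrt(79)) ≈ 194.73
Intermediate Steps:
V(z) = z + z**2 + 45*z**(3/2) (V(z) = (z**2 + 45*z**(3/2)) + z = z + z**2 + 45*z**(3/2))
sqrt(p(209, -216) + V(79)) = sqrt(4 + (79 + 79**2 + 45*79**(3/2))) = sqrt(4 + (79 + 6241 + 45*(79*sqrt(79)))) = sqrt(4 + (79 + 6241 + 3555*sqrt(79))) = sqrt(4 + (6320 + 3555*sqrt(79))) = sqrt(6324 + 3555*sqrt(79))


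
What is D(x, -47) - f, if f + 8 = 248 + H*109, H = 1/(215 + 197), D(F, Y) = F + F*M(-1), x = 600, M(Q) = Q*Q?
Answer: 395411/412 ≈ 959.74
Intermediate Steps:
M(Q) = Q²
D(F, Y) = 2*F (D(F, Y) = F + F*(-1)² = F + F*1 = F + F = 2*F)
H = 1/412 ≈ 0.0024272
f = 98989/412 (f = -8 + (248 + (1/412)*109) = -8 + (248 + 109/412) = -8 + 102285/412 = 98989/412 ≈ 240.26)
D(x, -47) - f = 2*600 - 1*98989/412 = 1200 - 98989/412 = 395411/412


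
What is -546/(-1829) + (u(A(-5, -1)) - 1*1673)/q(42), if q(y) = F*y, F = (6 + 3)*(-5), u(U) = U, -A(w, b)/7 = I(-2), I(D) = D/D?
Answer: 19546/16461 ≈ 1.1874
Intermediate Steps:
I(D) = 1
A(w, b) = -7 (A(w, b) = -7*1 = -7)
F = -45 (F = 9*(-5) = -45)
q(y) = -45*y
-546/(-1829) + (u(A(-5, -1)) - 1*1673)/q(42) = -546/(-1829) + (-7 - 1*1673)/((-45*42)) = -546*(-1/1829) + (-7 - 1673)/(-1890) = 546/1829 - 1680*(-1/1890) = 546/1829 + 8/9 = 19546/16461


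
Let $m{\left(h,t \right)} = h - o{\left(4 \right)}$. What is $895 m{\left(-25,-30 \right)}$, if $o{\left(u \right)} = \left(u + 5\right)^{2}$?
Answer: $-94870$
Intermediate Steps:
$o{\left(u \right)} = \left(5 + u\right)^{2}$
$m{\left(h,t \right)} = -81 + h$ ($m{\left(h,t \right)} = h - \left(5 + 4\right)^{2} = h - 9^{2} = h - 81 = -81 + h$)
$895 m{\left(-25,-30 \right)} = 895 \left(-81 - 25\right) = 895 \left(-106\right) = -94870$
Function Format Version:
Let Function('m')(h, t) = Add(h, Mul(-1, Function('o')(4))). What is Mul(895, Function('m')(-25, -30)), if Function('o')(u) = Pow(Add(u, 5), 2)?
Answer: -94870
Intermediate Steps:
Function('o')(u) = Pow(Add(5, u), 2)
Function('m')(h, t) = Add(-81, h) (Function('m')(h, t) = Add(h, Mul(-1, Pow(Add(5, 4), 2))) = Add(h, Mul(-1, Pow(9, 2))) = Add(h, Mul(-1, 81)) = Add(h, -81) = Add(-81, h))
Mul(895, Function('m')(-25, -30)) = Mul(895, Add(-81, -25)) = Mul(895, -106) = -94870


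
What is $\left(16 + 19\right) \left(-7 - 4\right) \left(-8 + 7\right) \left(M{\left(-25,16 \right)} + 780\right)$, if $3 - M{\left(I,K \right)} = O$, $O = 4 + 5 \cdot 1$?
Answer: $297990$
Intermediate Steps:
$O = 9$ ($O = 4 + 5 = 9$)
$M{\left(I,K \right)} = -6$ ($M{\left(I,K \right)} = 3 - 9 = -6$)
$\left(16 + 19\right) \left(-7 - 4\right) \left(-8 + 7\right) \left(M{\left(-25,16 \right)} + 780\right) = \left(16 + 19\right) \left(-7 - 4\right) \left(-8 + 7\right) \left(-6 + 780\right) = 35 \left(\left(-11\right) \left(-1\right)\right) 774 = 35 \cdot 11 \cdot 774 = 385 \cdot 774 = 297990$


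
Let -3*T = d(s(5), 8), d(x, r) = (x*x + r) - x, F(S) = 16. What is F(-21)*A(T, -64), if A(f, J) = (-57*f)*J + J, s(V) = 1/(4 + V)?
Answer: -12534784/81 ≈ -1.5475e+5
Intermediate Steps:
d(x, r) = r + x² - x (d(x, r) = (x² + r) - x = (r + x²) - x = r + x² - x)
T = -640/243 (T = -(8 + (1/(4 + 5))² - 1/(4 + 5))/3 = -(8 + (1/9)² - 1/9)/3 = -(8 + (⅑)² - 1*⅑)/3 = -(8 + 1/81 - ⅑)/3 = -⅓*640/81 = -640/243 ≈ -2.6337)
A(f, J) = J - 57*J*f (A(f, J) = -57*J*f + J = J - 57*J*f)
F(-21)*A(T, -64) = 16*(-64*(1 - 57*(-640/243))) = 16*(-64*(1 + 12160/81)) = 16*(-64*12241/81) = 16*(-783424/81) = -12534784/81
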